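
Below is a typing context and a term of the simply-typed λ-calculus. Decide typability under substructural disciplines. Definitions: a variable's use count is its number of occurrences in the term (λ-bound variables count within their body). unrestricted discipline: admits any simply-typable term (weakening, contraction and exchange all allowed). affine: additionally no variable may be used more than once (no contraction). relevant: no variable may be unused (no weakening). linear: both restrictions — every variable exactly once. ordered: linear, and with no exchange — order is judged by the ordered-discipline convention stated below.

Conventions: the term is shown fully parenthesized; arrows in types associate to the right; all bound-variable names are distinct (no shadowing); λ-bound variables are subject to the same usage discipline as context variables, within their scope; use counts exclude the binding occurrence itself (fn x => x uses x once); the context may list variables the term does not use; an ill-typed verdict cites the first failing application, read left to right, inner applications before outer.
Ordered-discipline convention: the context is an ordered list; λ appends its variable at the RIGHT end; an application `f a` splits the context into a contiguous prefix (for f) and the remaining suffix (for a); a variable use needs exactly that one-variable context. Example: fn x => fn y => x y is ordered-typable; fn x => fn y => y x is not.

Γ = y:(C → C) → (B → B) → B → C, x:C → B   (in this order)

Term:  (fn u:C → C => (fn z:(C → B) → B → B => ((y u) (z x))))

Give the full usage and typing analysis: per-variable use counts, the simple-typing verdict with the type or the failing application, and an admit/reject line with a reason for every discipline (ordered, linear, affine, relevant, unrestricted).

variable uses: y ×1, x ×1, u (bound) ×1, z (bound) ×1
use order (left to right): y, u, z, x
typing: well-typed — term : (C → C) → ((C → B) → B → B) → B → C
ordered: ✗, use order y, u, z, x needs exchange
linear: ✓, each of y, x, u, z used exactly once
affine: ✓, none of y, x, u, z used more than once
relevant: ✓, every one of y, x, u, z appears
unrestricted: ✓, simply typable at (C → C) → ((C → B) → B → B) → B → C; W, C, E all held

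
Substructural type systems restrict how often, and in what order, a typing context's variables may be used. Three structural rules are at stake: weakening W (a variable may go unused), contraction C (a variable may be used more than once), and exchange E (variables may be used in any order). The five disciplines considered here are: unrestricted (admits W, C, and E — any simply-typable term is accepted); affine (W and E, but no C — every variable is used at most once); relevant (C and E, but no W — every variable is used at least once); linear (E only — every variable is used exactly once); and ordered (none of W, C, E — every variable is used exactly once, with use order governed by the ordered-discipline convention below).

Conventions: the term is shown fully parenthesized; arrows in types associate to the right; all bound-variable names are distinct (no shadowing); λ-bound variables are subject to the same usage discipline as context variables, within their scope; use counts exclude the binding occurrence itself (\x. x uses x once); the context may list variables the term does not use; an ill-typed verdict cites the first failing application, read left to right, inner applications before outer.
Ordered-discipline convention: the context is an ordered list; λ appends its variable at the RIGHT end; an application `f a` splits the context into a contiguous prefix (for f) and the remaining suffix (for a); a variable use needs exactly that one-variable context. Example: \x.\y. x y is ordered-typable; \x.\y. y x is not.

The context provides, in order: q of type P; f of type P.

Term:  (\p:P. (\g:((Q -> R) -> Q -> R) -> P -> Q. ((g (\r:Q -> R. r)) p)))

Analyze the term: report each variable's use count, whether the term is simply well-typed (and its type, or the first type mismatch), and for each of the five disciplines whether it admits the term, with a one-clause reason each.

use counts: q: 0; f: 0; p [bound]: 1; g [bound]: 1; r [bound]: 1
order of uses: g, r, p
typing: well-typed at P -> (((Q -> R) -> Q -> R) -> P -> Q) -> Q
ordered: ✗, q, f left unused
linear: ✗, q, f left unused
affine: ✓, no duplicate uses among q, f, p, g, r
relevant: ✗, q, f left unused
unrestricted: ✓, typability at P -> (((Q -> R) -> Q -> R) -> P -> Q) -> Q is all that's needed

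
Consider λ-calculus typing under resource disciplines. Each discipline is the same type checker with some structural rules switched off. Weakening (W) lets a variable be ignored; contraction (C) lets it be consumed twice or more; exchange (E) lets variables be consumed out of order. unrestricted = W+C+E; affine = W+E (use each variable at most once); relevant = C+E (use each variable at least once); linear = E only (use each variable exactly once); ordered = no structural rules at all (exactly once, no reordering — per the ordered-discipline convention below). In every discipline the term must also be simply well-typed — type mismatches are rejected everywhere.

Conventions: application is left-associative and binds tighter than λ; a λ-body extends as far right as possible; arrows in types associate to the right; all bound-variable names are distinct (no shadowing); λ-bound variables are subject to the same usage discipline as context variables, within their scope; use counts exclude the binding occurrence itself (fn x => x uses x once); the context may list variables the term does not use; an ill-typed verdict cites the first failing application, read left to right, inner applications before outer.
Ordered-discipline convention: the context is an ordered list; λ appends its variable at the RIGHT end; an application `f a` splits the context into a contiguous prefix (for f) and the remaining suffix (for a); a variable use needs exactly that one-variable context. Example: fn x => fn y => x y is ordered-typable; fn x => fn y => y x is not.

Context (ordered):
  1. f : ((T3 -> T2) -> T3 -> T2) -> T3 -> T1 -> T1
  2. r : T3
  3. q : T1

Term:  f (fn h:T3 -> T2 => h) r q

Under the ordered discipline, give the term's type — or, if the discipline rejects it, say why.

term : T1
usage: f: 1×, r: 1×, q: 1×, h (bound): 1×
left-to-right use order: f, h, r, q
typing: well-typed at T1
summary: ordered ✓, linear ✓, affine ✓, relevant ✓, unrestricted ✓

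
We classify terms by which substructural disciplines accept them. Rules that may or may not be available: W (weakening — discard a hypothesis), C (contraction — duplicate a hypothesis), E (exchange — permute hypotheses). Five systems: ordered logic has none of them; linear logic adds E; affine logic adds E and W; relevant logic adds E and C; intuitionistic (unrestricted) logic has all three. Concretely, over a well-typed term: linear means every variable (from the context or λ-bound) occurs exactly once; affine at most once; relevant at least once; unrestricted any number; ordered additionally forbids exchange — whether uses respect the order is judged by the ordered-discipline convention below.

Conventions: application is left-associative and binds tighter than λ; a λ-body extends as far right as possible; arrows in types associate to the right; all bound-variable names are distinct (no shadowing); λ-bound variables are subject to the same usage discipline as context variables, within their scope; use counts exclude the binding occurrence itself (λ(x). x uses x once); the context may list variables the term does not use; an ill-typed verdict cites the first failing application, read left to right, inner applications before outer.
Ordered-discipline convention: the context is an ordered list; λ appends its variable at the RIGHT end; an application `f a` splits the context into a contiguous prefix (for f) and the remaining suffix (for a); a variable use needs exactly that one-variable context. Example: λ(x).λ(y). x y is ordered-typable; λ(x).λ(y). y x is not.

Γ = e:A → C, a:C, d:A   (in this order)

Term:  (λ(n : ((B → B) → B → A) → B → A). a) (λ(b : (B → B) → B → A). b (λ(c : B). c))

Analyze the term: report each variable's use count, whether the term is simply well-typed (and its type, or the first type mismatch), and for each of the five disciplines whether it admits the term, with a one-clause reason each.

counts: e: 0, a: 1, d: 0, n [bound]: 0, b [bound]: 1, c [bound]: 1
use order (left to right): a, b, c
typing: ✓ — C
ordered ✗ (e, d, n never used (weakening))
linear ✗ (e, d, n never used (weakening))
affine ✓ (no duplicate uses among e, a, d, n, b, c)
relevant ✗ (e, d, n never used (weakening))
unrestricted ✓ (well-typed at C; no restrictions here)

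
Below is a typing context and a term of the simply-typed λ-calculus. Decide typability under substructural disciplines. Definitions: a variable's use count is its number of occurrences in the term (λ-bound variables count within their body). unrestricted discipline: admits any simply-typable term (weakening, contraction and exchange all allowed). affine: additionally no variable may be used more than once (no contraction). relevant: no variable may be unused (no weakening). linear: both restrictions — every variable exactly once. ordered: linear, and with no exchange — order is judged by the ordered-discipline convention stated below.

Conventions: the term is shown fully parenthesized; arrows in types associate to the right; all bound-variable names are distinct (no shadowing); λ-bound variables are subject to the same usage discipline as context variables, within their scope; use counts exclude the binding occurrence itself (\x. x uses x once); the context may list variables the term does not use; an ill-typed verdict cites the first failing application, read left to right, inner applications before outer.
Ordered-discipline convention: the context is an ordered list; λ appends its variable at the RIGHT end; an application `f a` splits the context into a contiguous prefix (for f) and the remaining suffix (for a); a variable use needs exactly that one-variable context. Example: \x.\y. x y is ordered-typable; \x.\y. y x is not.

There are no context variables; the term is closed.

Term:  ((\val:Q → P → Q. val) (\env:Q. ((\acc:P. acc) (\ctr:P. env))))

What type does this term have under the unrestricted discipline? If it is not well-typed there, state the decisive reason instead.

not well-typed under unrestricted — fails simple typing
use counts: val (λ-bound): 1, env (λ-bound): 1, acc (λ-bound): 1, ctr (λ-bound): 0
order of uses: val, acc, env
typing: ill-typed: an argument P → Q mismatches the expected P
across the five disciplines: ordered ✗ | linear ✗ | affine ✗ | relevant ✗ | unrestricted ✗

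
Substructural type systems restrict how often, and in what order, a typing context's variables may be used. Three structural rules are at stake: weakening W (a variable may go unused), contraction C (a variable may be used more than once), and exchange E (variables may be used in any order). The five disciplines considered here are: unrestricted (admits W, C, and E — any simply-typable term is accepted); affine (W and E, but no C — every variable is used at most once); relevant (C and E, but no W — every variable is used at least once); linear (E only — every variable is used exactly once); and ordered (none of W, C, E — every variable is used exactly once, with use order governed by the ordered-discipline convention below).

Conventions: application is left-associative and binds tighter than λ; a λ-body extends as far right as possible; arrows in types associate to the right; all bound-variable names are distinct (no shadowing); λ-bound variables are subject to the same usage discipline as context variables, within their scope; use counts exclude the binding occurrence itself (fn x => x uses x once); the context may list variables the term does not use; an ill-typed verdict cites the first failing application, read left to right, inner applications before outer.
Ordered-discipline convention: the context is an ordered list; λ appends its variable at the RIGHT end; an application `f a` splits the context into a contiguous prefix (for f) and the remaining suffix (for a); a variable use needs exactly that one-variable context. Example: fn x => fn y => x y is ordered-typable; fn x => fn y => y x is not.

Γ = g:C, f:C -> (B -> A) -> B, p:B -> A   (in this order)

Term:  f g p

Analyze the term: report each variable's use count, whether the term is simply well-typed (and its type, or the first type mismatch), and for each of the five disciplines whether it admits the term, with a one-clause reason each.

variable uses: g=1; f=1; p=1
order of uses: f, g, p
typing: well-typed at B
ordered: ✗ — needs exchange: uses follow f, g, p
linear: ✓ — exactly-once usage across g, f, p
affine: ✓ — none of g, f, p used more than once
relevant: ✓ — at least one use each (g, f, p)
unrestricted: ✓ — well-typed at B; no restrictions here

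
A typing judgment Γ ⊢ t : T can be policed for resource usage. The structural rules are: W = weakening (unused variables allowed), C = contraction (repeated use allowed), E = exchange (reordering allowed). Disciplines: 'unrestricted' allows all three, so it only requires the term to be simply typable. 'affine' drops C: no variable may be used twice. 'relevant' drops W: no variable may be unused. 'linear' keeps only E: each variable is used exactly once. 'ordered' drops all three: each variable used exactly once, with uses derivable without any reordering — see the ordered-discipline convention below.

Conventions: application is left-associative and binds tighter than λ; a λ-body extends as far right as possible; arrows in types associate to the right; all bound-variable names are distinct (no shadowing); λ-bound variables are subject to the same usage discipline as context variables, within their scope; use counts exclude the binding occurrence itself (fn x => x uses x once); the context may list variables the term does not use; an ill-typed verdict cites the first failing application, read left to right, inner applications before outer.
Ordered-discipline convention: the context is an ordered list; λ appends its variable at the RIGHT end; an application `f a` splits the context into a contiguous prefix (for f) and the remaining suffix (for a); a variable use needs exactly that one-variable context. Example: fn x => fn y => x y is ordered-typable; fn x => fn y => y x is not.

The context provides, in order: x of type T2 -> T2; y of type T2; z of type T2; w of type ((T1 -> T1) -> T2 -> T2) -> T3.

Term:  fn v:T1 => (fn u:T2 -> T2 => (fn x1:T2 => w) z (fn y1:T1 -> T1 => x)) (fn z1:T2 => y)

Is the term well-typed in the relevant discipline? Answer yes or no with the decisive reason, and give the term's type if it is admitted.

no — needs weakening: v, u, x1, y1, z1 unused
counts: x=1, y=1, z=1, w=1, v [bound]=0, u [bound]=0, x1 [bound]=0, y1 [bound]=0, z1 [bound]=0
use order (left to right): w, z, x, y
typing: well-typed — term : T1 -> T3
summary: ordered ✗ | linear ✗ | affine ✓ | relevant ✗ | unrestricted ✓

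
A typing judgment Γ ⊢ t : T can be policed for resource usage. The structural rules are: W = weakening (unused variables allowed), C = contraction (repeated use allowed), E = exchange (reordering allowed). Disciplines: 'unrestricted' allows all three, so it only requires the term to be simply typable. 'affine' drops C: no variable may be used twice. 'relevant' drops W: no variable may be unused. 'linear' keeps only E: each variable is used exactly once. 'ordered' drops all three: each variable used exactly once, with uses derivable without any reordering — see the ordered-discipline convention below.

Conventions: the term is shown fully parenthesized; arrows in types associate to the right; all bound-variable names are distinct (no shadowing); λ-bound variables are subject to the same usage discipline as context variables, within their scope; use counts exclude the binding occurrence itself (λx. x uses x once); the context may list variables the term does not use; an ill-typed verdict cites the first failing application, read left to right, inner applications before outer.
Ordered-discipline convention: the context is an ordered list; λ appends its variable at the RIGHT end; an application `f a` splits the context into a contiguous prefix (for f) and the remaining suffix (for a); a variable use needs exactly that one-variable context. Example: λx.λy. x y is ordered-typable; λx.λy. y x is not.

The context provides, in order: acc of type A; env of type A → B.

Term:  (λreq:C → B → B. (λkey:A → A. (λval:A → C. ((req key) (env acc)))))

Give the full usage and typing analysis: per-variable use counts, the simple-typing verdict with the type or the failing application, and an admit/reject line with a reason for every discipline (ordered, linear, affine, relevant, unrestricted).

counts: acc: 1×, env: 1×, req (λ-bound): 1×, key (λ-bound): 1×, val (λ-bound): 0×
use order (left to right): req, key, env, acc
typing: ill-typed: a function awaiting C gets A → A
ordered: ✗, fails simple typing
linear: ✗, a type mismatch blocks all five
affine: ✗, the type mismatch rejects it
relevant: ✗, not simply typable
unrestricted: ✗, fails simple typing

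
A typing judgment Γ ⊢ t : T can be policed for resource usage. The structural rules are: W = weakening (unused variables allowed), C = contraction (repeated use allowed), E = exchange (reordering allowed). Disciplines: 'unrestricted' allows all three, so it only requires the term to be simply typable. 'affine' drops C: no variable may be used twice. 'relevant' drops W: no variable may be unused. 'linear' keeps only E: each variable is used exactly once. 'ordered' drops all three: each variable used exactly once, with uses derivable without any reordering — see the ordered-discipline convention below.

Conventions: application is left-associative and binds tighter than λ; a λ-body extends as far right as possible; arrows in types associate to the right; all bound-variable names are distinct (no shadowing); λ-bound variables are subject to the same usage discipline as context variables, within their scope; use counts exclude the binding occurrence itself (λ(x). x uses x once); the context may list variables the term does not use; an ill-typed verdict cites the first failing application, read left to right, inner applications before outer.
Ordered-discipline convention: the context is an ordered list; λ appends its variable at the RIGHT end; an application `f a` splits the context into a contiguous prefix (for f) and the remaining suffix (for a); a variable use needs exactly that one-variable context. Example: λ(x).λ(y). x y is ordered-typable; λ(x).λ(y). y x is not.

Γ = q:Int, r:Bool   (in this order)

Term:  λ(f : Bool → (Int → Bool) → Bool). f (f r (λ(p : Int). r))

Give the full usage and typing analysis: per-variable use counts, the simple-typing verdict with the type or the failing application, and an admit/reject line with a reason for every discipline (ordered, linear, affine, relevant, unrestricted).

variable uses: q=0; r=2; f [bound]=2; p [bound]=0
uses in reading order: f, f, r, r
typing: ✓ — (Bool → (Int → Bool) → Bool) → (Int → Bool) → Bool
ordered: ✗, repeated use of r ×2, f ×2; unused: q, p — weakening required
linear: ✗, repeated use of r ×2, f ×2; unused: q, p — weakening required
affine: ✗, repeated use of r ×2, f ×2
relevant: ✗, unused: q, p — weakening required
unrestricted: ✓, well-typed at (Bool → (Int → Bool) → Bool) → (Int → Bool) → Bool; no restrictions here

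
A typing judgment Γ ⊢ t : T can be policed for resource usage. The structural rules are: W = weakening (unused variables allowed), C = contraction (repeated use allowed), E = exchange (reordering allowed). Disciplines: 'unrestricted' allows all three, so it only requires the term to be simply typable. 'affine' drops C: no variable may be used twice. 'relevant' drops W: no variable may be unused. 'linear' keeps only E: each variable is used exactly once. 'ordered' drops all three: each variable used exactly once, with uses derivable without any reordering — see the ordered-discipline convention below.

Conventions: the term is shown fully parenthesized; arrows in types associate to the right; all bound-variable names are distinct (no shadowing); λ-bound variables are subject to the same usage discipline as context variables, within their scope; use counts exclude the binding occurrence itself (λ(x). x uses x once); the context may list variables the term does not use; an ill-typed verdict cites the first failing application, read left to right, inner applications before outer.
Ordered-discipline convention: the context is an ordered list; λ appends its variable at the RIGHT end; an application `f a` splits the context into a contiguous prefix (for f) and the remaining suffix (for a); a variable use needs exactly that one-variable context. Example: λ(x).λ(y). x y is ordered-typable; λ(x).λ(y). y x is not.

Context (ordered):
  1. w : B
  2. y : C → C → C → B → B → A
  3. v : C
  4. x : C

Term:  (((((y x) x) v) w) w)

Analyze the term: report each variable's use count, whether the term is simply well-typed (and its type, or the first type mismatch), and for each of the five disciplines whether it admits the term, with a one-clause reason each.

counts: w: 2×; y: 1×; v: 1×; x: 2×
uses in reading order: y, x, x, v, w, w
typing: well-typed at A
ordered ✗ (uses contraction: w ×2, x ×2)
linear ✗ (uses contraction: w ×2, x ×2)
affine ✗ (uses contraction: w ×2, x ×2)
relevant ✓ (every one of w, y, v, x appears)
unrestricted ✓ (type-checks (A) and nothing is barred)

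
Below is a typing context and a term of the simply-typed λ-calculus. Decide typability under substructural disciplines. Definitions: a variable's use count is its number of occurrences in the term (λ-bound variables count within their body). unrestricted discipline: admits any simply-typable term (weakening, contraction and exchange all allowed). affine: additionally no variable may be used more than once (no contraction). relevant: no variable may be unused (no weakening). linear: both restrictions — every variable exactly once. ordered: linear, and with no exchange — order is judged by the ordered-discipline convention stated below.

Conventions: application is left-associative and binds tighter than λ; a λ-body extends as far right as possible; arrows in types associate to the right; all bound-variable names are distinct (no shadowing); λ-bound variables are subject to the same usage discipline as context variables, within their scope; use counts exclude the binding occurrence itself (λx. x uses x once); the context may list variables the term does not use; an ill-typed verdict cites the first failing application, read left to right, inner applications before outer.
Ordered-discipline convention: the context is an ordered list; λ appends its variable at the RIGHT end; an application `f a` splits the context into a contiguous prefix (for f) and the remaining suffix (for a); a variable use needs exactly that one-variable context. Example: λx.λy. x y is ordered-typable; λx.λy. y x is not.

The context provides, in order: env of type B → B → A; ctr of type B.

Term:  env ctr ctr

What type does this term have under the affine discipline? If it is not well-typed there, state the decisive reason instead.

not well-typed under affine — repeated use of ctr ×2
counts: env: 1×, ctr: 2×
order of uses: env, ctr, ctr
typing: well-typed — term : A
across the five disciplines: ordered ✗ · linear ✗ · affine ✗ · relevant ✓ · unrestricted ✓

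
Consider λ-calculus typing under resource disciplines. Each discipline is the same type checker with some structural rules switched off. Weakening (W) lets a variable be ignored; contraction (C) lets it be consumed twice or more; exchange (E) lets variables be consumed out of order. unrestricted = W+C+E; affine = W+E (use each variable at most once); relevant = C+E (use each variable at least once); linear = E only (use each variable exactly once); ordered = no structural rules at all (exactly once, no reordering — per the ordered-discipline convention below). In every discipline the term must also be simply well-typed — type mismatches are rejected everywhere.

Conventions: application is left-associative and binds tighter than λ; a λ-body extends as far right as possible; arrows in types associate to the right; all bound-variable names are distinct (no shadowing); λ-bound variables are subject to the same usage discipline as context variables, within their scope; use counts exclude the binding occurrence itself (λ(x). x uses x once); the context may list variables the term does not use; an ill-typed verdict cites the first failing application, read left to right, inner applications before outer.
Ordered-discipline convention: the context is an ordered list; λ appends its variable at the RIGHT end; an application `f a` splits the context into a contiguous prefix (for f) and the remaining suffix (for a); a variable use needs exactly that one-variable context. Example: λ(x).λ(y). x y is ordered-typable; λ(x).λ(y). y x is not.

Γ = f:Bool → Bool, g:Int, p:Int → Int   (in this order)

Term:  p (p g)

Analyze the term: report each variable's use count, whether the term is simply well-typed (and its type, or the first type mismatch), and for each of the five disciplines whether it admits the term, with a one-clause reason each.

use counts: f=0, g=1, p=2
use order (left to right): p, p, g
typing: well-typed — term : Int
ordered ✗ (repeated use of p ×2; needs weakening: f unused)
linear ✗ (repeated use of p ×2; needs weakening: f unused)
affine ✗ (repeated use of p ×2)
relevant ✗ (needs weakening: f unused)
unrestricted ✓ (typability at Int is all that's needed)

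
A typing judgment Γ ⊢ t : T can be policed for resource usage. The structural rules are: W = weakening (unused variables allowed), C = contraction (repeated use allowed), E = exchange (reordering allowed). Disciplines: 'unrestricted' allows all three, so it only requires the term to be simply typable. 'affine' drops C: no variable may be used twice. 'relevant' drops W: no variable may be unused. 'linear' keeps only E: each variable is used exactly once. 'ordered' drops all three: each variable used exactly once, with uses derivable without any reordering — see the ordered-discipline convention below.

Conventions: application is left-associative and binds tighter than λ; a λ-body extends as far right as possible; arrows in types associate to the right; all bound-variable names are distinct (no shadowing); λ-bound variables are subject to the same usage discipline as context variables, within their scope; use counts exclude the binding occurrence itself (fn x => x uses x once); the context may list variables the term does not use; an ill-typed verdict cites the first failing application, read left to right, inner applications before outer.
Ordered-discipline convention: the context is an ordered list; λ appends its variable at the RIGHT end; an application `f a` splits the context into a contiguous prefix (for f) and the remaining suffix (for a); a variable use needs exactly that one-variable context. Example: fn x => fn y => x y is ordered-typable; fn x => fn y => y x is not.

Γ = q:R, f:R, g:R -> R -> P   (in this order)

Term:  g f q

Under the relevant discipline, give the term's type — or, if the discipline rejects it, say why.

term : P
variable uses: q ×1, f ×1, g ×1
order of uses: g, f, q
typing: ✓ — P
per-discipline verdicts: ordered ✗ · linear ✓ · affine ✓ · relevant ✓ · unrestricted ✓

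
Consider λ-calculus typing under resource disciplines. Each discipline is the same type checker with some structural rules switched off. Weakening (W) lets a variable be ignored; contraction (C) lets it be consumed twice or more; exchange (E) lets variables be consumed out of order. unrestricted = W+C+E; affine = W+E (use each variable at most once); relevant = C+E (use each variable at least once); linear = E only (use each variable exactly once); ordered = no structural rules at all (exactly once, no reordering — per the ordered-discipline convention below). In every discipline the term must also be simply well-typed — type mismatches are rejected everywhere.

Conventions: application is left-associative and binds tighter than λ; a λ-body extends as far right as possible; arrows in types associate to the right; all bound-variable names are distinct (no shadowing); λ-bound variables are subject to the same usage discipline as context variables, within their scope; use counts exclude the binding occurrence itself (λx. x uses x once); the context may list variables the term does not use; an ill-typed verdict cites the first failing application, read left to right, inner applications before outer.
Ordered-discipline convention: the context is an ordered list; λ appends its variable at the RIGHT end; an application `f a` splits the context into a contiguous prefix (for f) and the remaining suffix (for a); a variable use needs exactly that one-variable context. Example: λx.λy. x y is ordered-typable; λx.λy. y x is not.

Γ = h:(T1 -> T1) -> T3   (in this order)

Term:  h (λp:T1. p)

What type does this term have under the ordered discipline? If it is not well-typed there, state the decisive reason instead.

term : T3
usage: h=1; p [bound]=1
use order (left to right): h, p
typing: well-typed at T3
per-discipline verdicts: ordered ✓, linear ✓, affine ✓, relevant ✓, unrestricted ✓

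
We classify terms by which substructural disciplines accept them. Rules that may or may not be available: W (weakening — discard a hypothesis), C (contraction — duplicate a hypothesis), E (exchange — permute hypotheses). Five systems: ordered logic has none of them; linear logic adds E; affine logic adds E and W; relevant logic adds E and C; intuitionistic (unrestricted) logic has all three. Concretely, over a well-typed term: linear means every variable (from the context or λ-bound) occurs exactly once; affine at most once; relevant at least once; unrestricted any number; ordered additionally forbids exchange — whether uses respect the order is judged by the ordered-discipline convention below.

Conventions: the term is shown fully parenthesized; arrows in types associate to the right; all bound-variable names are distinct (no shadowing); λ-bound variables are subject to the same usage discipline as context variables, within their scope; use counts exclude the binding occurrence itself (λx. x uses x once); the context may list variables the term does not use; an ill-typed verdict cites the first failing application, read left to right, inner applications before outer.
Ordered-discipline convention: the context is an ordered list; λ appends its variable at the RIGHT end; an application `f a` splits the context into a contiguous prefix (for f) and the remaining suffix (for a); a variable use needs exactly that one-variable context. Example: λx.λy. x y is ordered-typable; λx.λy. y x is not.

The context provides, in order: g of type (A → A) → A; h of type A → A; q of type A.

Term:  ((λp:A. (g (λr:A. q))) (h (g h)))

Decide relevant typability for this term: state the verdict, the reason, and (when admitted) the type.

no — p, r never used (weakening)
usage: g: 2×; h: 2×; q: 1×; p (bound): 0×; r (bound): 0×
order of uses: g, q, h, g, h
typing: ✓ — A
across the five disciplines: ordered ✗, linear ✗, affine ✗, relevant ✗, unrestricted ✓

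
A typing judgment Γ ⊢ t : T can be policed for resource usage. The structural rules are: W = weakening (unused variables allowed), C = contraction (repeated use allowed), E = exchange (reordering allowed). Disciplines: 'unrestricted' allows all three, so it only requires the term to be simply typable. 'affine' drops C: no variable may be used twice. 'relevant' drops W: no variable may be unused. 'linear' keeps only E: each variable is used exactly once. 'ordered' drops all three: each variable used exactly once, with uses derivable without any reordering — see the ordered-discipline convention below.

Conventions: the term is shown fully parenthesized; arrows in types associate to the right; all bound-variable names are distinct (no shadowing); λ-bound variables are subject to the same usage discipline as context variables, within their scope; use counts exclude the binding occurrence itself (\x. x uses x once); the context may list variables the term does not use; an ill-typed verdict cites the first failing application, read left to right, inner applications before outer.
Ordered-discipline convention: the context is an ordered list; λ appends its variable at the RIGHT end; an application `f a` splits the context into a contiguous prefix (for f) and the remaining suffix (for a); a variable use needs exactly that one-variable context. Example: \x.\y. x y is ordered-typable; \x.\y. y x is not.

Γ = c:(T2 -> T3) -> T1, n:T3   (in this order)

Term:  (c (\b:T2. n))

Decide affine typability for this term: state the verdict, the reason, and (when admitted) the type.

yes — c, n, b: no repeats, contraction unneeded; term : T1
use counts: c ×1; n ×1; b [bound] ×0
order of uses: c, n
typing: well-typed at T1
all disciplines: ordered ✗, linear ✗, affine ✓, relevant ✗, unrestricted ✓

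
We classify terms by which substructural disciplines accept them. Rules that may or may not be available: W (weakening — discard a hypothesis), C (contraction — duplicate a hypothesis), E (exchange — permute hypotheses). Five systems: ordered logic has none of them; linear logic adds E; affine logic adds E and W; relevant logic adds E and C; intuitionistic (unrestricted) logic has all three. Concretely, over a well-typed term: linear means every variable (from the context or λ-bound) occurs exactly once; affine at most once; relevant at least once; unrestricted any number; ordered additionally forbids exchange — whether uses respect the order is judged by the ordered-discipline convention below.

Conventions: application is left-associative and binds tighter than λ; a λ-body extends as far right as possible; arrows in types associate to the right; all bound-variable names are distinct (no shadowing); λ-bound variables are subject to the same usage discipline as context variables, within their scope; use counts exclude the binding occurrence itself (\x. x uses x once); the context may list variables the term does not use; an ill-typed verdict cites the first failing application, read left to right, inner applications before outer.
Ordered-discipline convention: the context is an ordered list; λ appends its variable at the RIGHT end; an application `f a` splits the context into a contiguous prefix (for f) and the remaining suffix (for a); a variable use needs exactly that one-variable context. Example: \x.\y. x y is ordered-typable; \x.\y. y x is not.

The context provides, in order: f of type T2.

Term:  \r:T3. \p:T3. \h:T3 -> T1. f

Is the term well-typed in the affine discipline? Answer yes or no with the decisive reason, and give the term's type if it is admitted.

yes — f, r, p, h: no repeats, contraction unneeded; term : T3 -> T3 -> (T3 -> T1) -> T2
variable uses: f ×1, r [bound] ×0, p [bound] ×0, h [bound] ×0
uses in reading order: f
typing: the term checks, with type T3 -> T3 -> (T3 -> T1) -> T2
summary: ordered ✗ | linear ✗ | affine ✓ | relevant ✗ | unrestricted ✓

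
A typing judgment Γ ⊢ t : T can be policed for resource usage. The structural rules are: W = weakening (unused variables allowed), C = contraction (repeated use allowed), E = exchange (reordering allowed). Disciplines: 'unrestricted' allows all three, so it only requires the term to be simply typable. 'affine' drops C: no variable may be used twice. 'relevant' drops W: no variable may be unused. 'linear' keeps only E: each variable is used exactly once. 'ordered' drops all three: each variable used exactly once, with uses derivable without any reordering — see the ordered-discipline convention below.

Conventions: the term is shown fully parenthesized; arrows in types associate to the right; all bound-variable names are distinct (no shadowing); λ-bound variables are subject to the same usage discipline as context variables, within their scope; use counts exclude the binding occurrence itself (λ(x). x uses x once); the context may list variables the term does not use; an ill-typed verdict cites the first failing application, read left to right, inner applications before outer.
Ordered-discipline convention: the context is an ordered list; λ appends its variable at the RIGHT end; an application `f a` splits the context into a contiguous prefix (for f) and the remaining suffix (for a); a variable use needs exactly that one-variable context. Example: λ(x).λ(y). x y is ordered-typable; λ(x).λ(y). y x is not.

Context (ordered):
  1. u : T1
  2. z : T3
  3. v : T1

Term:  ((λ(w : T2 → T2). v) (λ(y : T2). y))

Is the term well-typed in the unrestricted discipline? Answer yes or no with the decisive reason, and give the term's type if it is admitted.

yes — well-typed at T1; no restrictions here; term : T1
use counts: u: 0, z: 0, v: 1, w [bound]: 0, y [bound]: 1
order of uses: v, y
typing: ✓ — T1
across the five disciplines: ordered ✗ | linear ✗ | affine ✓ | relevant ✗ | unrestricted ✓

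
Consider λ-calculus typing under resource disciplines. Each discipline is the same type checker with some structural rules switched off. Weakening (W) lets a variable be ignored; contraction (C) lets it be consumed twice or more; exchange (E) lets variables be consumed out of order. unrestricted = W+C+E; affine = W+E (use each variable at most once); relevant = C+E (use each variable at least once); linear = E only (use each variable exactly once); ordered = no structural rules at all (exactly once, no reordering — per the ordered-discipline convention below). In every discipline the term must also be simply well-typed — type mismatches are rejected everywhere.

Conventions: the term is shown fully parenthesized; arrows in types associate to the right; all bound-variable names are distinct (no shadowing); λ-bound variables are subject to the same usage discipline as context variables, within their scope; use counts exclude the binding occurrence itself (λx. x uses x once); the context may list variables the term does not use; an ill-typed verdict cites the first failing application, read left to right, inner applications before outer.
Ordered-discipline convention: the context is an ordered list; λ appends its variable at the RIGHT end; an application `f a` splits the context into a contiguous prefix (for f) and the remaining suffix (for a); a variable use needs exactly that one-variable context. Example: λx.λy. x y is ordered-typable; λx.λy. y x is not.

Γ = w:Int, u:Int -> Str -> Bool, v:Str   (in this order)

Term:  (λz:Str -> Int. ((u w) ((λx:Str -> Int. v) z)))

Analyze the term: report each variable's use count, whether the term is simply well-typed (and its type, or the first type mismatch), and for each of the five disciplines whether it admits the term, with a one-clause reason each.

usage: w ×1, u ×1, v ×1, z [bound] ×1, x [bound] ×0
order of uses: u, w, v, z
typing: ✓ — (Str -> Int) -> Bool
ordered: ✗ — x never used (weakening)
linear: ✗ — x never used (weakening)
affine: ✓ — no duplicate uses among w, u, v, z, x
relevant: ✗ — x never used (weakening)
unrestricted: ✓ — simply typable at (Str -> Int) -> Bool; W, C, E all held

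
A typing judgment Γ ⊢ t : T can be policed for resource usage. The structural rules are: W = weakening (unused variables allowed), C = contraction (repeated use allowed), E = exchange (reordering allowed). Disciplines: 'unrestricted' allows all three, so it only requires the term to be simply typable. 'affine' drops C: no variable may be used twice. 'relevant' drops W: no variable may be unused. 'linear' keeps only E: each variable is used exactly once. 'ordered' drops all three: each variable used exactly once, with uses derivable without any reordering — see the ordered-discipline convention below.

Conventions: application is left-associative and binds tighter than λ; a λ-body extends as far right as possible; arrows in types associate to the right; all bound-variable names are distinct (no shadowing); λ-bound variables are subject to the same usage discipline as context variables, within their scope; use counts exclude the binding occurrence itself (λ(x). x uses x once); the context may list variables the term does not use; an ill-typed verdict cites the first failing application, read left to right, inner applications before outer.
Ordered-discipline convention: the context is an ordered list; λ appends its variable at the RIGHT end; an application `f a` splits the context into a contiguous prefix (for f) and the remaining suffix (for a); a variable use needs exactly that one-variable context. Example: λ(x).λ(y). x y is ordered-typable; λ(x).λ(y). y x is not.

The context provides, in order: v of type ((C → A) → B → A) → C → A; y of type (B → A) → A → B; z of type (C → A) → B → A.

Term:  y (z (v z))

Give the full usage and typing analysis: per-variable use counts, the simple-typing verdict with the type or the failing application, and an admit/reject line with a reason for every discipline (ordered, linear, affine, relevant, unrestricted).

variable uses: v=1; y=1; z=2
order of uses: y, z, v, z
typing: ✓ — A → B
ordered: ✗, z ×2 used more than once (contraction)
linear: ✗, z ×2 used more than once (contraction)
affine: ✗, z ×2 used more than once (contraction)
relevant: ✓, none of v, y, z goes unused
unrestricted: ✓, type-checks (A → B) and nothing is barred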